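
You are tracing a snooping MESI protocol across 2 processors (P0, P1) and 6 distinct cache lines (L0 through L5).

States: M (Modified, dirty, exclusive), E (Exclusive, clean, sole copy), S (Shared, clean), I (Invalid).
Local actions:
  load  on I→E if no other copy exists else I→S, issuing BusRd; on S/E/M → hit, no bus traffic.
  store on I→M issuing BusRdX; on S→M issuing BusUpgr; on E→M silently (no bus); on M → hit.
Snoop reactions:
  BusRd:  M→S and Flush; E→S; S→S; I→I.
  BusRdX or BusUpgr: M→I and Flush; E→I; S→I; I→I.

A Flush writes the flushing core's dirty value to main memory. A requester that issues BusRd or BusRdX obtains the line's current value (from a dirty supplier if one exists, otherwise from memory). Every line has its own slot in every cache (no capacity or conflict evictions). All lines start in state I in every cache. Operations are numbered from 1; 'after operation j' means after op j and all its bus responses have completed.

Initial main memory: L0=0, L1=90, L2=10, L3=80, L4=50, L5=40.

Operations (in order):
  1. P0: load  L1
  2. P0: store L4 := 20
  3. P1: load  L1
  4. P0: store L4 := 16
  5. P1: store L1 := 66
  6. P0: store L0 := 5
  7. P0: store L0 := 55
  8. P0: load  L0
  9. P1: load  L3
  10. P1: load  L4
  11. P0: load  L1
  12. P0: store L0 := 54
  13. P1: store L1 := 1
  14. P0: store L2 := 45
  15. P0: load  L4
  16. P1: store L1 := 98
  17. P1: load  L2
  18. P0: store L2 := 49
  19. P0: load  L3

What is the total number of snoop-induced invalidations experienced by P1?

invalidations = 1

[1] P0: load  L1 | P0:E(90), P1:I | bus: BusRd
[2] P0: store L4 := 20 | P0:M(20), P1:I | bus: BusRdX
[3] P1: load  L1 | P0:S(90), P1:S(90) | bus: BusRd
[4] P0: store L4 := 16 | P0:M(16), P1:I | bus: none
[5] P1: store L1 := 66 | P0:I, P1:M(66) | bus: BusUpgr
[6] P0: store L0 := 5 | P0:M(5), P1:I | bus: BusRdX
[7] P0: store L0 := 55 | P0:M(55), P1:I | bus: none
[8] P0: load  L0 | P0:M(55), P1:I | bus: none
[9] P1: load  L3 | P0:I, P1:E(80) | bus: BusRd
[10] P1: load  L4 | P0:S(16), P1:S(16) | bus: BusRd,Flush
[11] P0: load  L1 | P0:S(66), P1:S(66) | bus: BusRd,Flush
[12] P0: store L0 := 54 | P0:M(54), P1:I | bus: none
[13] P1: store L1 := 1 | P0:I, P1:M(1) | bus: BusUpgr
[14] P0: store L2 := 45 | P0:M(45), P1:I | bus: BusRdX
[15] P0: load  L4 | P0:S(16), P1:S(16) | bus: none
[16] P1: store L1 := 98 | P0:I, P1:M(98) | bus: none
[17] P1: load  L2 | P0:S(45), P1:S(45) | bus: BusRd,Flush
[18] P0: store L2 := 49 | P0:M(49), P1:I | bus: BusUpgr
[19] P0: load  L3 | P0:S(80), P1:S(80) | bus: BusRd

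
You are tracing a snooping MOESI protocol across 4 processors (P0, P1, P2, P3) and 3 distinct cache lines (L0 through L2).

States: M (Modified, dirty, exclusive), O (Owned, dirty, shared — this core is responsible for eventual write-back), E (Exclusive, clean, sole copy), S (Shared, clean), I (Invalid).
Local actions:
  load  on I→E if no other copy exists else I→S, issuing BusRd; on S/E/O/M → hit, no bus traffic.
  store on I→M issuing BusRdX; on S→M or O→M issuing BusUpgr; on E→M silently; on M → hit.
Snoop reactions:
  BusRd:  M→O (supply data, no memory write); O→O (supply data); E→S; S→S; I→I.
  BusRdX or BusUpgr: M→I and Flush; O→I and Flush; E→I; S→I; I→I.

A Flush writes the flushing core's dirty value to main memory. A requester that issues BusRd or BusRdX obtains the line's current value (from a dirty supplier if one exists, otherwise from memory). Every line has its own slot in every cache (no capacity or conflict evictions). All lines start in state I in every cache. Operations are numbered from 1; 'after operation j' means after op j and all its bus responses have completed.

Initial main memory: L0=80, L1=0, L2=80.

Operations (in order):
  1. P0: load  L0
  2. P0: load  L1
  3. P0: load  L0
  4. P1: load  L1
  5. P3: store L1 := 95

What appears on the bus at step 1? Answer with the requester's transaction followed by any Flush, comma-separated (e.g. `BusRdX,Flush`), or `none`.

[1] P0: load  L0 | P0:E(80), P1:I, P2:I, P3:I | bus: BusRd
[2] P0: load  L1 | P0:E(0), P1:I, P2:I, P3:I | bus: BusRd
[3] P0: load  L0 | P0:E(80), P1:I, P2:I, P3:I | bus: none
[4] P1: load  L1 | P0:S(0), P1:S(0), P2:I, P3:I | bus: BusRd
[5] P3: store L1 := 95 | P0:I, P1:I, P2:I, P3:M(95) | bus: BusRdX

bus = BusRd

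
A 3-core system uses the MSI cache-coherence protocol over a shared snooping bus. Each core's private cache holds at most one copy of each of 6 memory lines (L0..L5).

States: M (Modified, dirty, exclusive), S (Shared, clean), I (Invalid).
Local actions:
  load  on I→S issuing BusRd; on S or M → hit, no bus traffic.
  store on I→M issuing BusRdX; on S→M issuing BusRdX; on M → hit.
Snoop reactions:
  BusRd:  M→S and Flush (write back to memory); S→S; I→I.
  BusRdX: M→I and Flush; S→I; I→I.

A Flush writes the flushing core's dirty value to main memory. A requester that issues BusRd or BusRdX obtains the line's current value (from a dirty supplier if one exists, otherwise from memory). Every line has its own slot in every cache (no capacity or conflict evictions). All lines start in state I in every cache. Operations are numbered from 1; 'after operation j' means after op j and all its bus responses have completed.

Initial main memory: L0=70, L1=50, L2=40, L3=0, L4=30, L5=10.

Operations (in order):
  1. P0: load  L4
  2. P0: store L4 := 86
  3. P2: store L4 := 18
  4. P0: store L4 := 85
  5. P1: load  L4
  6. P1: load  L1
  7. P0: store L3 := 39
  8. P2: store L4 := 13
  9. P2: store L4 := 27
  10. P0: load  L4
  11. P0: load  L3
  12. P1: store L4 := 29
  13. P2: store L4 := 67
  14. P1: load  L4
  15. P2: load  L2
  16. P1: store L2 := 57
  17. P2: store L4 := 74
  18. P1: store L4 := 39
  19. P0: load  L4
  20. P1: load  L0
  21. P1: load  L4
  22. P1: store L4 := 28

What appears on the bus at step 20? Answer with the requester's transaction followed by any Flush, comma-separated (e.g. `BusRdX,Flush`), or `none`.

bus = BusRd

  op1 P0: load  L4 → S/I/I on L4; bus BusRd; mem=30
  op2 P0: store L4 := 86 → M/I/I on L4; bus BusRdX; mem=30
  op3 P2: store L4 := 18 → I/I/M on L4; bus BusRdX Flush; mem=86
  op4 P0: store L4 := 85 → M/I/I on L4; bus BusRdX Flush; mem=18
  op5 P1: load  L4 → S/S/I on L4; bus BusRd Flush; mem=85
  op6 P1: load  L1 → I/S/I on L1; bus BusRd; mem=50
  op7 P0: store L3 := 39 → M/I/I on L3; bus BusRdX; mem=0
  op8 P2: store L4 := 13 → I/I/M on L4; bus BusRdX; mem=85
  op9 P2: store L4 := 27 → I/I/M on L4; bus (none); mem=85
  op10 P0: load  L4 → S/I/S on L4; bus BusRd Flush; mem=27
  op11 P0: load  L3 → M/I/I on L3; bus (none); mem=0
  op12 P1: store L4 := 29 → I/M/I on L4; bus BusRdX; mem=27
  op13 P2: store L4 := 67 → I/I/M on L4; bus BusRdX Flush; mem=29
  op14 P1: load  L4 → I/S/S on L4; bus BusRd Flush; mem=67
  op15 P2: load  L2 → I/I/S on L2; bus BusRd; mem=40
  op16 P1: store L2 := 57 → I/M/I on L2; bus BusRdX; mem=40
  op17 P2: store L4 := 74 → I/I/M on L4; bus BusRdX; mem=67
  op18 P1: store L4 := 39 → I/M/I on L4; bus BusRdX Flush; mem=74
  op19 P0: load  L4 → S/S/I on L4; bus BusRd Flush; mem=39
  op20 P1: load  L0 → I/S/I on L0; bus BusRd; mem=70
  op21 P1: load  L4 → S/S/I on L4; bus (none); mem=39
  op22 P1: store L4 := 28 → I/M/I on L4; bus BusRdX; mem=39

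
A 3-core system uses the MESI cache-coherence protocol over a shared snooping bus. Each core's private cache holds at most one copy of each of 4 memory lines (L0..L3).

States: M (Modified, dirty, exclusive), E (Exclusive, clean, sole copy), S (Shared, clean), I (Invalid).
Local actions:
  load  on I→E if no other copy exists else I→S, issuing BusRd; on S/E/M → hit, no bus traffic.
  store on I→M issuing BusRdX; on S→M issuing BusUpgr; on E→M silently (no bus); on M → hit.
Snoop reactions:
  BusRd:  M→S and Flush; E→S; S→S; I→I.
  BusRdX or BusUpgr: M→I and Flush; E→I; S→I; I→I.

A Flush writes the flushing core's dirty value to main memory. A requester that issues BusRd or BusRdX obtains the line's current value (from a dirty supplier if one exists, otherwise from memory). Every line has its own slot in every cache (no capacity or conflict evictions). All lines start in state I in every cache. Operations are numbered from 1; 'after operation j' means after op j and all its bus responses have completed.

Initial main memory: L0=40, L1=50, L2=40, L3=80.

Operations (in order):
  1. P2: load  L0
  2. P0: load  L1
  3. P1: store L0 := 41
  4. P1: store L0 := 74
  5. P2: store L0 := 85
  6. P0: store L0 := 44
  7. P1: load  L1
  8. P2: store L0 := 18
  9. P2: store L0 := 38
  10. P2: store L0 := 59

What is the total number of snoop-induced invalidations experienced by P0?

invalidations = 1

step 1: P2: load  L0  ⟶  IIE  (L0)  txn=BusRd  M[L0]=40
step 2: P0: load  L1  ⟶  EII  (L1)  txn=BusRd  M[L1]=50
step 3: P1: store L0 := 41  ⟶  IMI  (L0)  txn=BusRdX  M[L0]=40
step 4: P1: store L0 := 74  ⟶  IMI  (L0)  txn=∅  M[L0]=40
step 5: P2: store L0 := 85  ⟶  IIM  (L0)  txn=BusRdX+Flush  M[L0]=74
step 6: P0: store L0 := 44  ⟶  MII  (L0)  txn=BusRdX+Flush  M[L0]=85
step 7: P1: load  L1  ⟶  SSI  (L1)  txn=BusRd  M[L1]=50
step 8: P2: store L0 := 18  ⟶  IIM  (L0)  txn=BusRdX+Flush  M[L0]=44
step 9: P2: store L0 := 38  ⟶  IIM  (L0)  txn=∅  M[L0]=44
step 10: P2: store L0 := 59  ⟶  IIM  (L0)  txn=∅  M[L0]=44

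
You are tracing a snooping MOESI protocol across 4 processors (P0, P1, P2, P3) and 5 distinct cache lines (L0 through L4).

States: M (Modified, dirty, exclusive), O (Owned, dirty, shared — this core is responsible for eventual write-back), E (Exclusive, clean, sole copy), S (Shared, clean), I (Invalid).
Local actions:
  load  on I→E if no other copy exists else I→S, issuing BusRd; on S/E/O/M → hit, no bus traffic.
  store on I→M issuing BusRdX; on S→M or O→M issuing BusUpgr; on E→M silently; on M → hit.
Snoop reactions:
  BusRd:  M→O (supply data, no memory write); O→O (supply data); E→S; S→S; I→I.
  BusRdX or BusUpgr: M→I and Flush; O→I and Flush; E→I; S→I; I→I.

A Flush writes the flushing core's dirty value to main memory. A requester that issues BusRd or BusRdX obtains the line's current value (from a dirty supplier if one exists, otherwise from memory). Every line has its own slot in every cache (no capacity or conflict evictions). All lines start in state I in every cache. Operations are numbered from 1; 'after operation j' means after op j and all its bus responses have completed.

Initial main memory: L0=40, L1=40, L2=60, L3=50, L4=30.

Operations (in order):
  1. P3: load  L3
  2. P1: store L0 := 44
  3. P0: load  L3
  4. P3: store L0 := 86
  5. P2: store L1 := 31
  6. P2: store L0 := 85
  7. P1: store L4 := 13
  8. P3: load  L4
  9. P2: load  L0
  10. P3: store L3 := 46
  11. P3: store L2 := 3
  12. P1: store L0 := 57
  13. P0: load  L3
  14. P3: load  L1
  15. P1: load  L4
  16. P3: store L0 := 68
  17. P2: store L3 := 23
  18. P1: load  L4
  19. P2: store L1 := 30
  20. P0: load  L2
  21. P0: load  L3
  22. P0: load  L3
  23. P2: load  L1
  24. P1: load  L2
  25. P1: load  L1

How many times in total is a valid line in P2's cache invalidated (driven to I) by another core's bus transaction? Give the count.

  op1 P3: load  L3 → I/I/I/E on L3; bus BusRd; mem=50
  op2 P1: store L0 := 44 → I/M/I/I on L0; bus BusRdX; mem=40
  op3 P0: load  L3 → S/I/I/S on L3; bus BusRd; mem=50
  op4 P3: store L0 := 86 → I/I/I/M on L0; bus BusRdX Flush; mem=44
  op5 P2: store L1 := 31 → I/I/M/I on L1; bus BusRdX; mem=40
  op6 P2: store L0 := 85 → I/I/M/I on L0; bus BusRdX Flush; mem=86
  op7 P1: store L4 := 13 → I/M/I/I on L4; bus BusRdX; mem=30
  op8 P3: load  L4 → I/O/I/S on L4; bus BusRd; mem=30
  op9 P2: load  L0 → I/I/M/I on L0; bus (none); mem=86
  op10 P3: store L3 := 46 → I/I/I/M on L3; bus BusUpgr; mem=50
  op11 P3: store L2 := 3 → I/I/I/M on L2; bus BusRdX; mem=60
  op12 P1: store L0 := 57 → I/M/I/I on L0; bus BusRdX Flush; mem=85
  op13 P0: load  L3 → S/I/I/O on L3; bus BusRd; mem=50
  op14 P3: load  L1 → I/I/O/S on L1; bus BusRd; mem=40
  op15 P1: load  L4 → I/O/I/S on L4; bus (none); mem=30
  op16 P3: store L0 := 68 → I/I/I/M on L0; bus BusRdX Flush; mem=57
  op17 P2: store L3 := 23 → I/I/M/I on L3; bus BusRdX Flush; mem=46
  op18 P1: load  L4 → I/O/I/S on L4; bus (none); mem=30
  op19 P2: store L1 := 30 → I/I/M/I on L1; bus BusUpgr; mem=40
  op20 P0: load  L2 → S/I/I/O on L2; bus BusRd; mem=60
  op21 P0: load  L3 → S/I/O/I on L3; bus BusRd; mem=46
  op22 P0: load  L3 → S/I/O/I on L3; bus (none); mem=46
  op23 P2: load  L1 → I/I/M/I on L1; bus (none); mem=40
  op24 P1: load  L2 → S/S/I/O on L2; bus BusRd; mem=60
  op25 P1: load  L1 → I/S/O/I on L1; bus BusRd; mem=40

invalidations = 1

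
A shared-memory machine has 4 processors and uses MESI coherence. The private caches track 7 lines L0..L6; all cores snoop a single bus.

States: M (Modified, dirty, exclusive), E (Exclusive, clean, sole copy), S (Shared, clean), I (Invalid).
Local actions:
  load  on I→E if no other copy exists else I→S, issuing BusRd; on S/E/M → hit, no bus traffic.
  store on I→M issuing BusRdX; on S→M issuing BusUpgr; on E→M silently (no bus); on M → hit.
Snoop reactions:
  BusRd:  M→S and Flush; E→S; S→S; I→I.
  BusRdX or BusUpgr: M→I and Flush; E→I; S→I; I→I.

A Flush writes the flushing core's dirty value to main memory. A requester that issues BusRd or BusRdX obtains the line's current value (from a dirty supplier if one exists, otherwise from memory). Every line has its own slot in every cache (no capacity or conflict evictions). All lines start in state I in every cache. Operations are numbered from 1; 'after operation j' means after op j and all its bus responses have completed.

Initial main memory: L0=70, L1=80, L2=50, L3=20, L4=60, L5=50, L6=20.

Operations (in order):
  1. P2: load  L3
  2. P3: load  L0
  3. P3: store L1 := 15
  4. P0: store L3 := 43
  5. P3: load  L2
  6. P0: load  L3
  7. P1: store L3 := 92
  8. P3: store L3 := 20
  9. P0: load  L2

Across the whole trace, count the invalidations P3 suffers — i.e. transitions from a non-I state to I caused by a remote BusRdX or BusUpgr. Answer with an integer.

1. P2: load  L3  bus=[BusRd]  L3: P0=I P1=I P2=E P3=I  mem[L3]=20
2. P3: load  L0  bus=[BusRd]  L0: P0=I P1=I P2=I P3=E  mem[L0]=70
3. P3: store L1 := 15  bus=[BusRdX]  L1: P0=I P1=I P2=I P3=M  mem[L1]=80
4. P0: store L3 := 43  bus=[BusRdX]  L3: P0=M P1=I P2=I P3=I  mem[L3]=20
5. P3: load  L2  bus=[BusRd]  L2: P0=I P1=I P2=I P3=E  mem[L2]=50
6. P0: load  L3  bus=[-]  L3: P0=M P1=I P2=I P3=I  mem[L3]=20
7. P1: store L3 := 92  bus=[BusRdX,Flush]  L3: P0=I P1=M P2=I P3=I  mem[L3]=43
8. P3: store L3 := 20  bus=[BusRdX,Flush]  L3: P0=I P1=I P2=I P3=M  mem[L3]=92
9. P0: load  L2  bus=[BusRd]  L2: P0=S P1=I P2=I P3=S  mem[L2]=50

invalidations = 0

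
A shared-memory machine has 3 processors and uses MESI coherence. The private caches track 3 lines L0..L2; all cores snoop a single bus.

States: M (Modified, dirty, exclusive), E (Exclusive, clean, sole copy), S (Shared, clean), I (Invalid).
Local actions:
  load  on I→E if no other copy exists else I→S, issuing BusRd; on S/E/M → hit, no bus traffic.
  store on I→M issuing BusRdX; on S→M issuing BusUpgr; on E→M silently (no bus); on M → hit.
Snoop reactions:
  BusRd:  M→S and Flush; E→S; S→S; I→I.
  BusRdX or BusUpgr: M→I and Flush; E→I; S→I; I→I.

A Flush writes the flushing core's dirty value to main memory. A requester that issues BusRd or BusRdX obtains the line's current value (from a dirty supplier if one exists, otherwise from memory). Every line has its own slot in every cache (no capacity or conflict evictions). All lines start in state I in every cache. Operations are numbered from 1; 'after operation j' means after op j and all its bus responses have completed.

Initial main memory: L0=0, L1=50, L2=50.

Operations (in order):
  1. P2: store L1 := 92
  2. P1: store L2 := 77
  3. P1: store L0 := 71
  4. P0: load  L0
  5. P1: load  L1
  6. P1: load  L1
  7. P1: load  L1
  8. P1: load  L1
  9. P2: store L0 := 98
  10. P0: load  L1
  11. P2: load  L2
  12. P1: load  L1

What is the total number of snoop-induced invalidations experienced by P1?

1. P2: store L1 := 92  bus=[BusRdX]  L1: P0=I P1=I P2=M  mem[L1]=50
2. P1: store L2 := 77  bus=[BusRdX]  L2: P0=I P1=M P2=I  mem[L2]=50
3. P1: store L0 := 71  bus=[BusRdX]  L0: P0=I P1=M P2=I  mem[L0]=0
4. P0: load  L0  bus=[BusRd,Flush]  L0: P0=S P1=S P2=I  mem[L0]=71
5. P1: load  L1  bus=[BusRd,Flush]  L1: P0=I P1=S P2=S  mem[L1]=92
6. P1: load  L1  bus=[-]  L1: P0=I P1=S P2=S  mem[L1]=92
7. P1: load  L1  bus=[-]  L1: P0=I P1=S P2=S  mem[L1]=92
8. P1: load  L1  bus=[-]  L1: P0=I P1=S P2=S  mem[L1]=92
9. P2: store L0 := 98  bus=[BusRdX]  L0: P0=I P1=I P2=M  mem[L0]=71
10. P0: load  L1  bus=[BusRd]  L1: P0=S P1=S P2=S  mem[L1]=92
11. P2: load  L2  bus=[BusRd,Flush]  L2: P0=I P1=S P2=S  mem[L2]=77
12. P1: load  L1  bus=[-]  L1: P0=S P1=S P2=S  mem[L1]=92

invalidations = 1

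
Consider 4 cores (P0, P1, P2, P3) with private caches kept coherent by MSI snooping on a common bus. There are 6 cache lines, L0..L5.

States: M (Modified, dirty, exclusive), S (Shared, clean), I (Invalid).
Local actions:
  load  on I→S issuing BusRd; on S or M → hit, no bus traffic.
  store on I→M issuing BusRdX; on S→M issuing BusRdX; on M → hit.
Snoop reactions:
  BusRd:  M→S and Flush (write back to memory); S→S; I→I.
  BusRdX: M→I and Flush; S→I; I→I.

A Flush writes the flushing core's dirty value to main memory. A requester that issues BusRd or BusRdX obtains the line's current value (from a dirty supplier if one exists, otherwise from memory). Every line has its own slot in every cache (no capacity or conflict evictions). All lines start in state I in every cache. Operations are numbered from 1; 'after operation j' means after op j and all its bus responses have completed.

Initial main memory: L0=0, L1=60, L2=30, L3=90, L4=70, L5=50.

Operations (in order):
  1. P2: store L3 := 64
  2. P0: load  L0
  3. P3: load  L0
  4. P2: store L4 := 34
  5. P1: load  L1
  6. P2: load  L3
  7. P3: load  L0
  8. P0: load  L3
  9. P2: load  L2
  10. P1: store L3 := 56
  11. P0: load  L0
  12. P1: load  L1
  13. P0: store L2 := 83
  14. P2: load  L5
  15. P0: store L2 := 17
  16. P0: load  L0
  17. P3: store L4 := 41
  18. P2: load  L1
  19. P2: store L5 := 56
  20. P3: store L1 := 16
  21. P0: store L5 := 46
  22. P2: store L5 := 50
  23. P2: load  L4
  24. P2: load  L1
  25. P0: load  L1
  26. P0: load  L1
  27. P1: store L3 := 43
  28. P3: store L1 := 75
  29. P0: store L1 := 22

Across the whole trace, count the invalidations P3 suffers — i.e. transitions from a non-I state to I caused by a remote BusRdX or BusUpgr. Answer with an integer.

invalidations = 1

step 1: P2: store L3 := 64  ⟶  IIMI  (L3)  txn=BusRdX  M[L3]=90
step 2: P0: load  L0  ⟶  SIII  (L0)  txn=BusRd  M[L0]=0
step 3: P3: load  L0  ⟶  SIIS  (L0)  txn=BusRd  M[L0]=0
step 4: P2: store L4 := 34  ⟶  IIMI  (L4)  txn=BusRdX  M[L4]=70
step 5: P1: load  L1  ⟶  ISII  (L1)  txn=BusRd  M[L1]=60
step 6: P2: load  L3  ⟶  IIMI  (L3)  txn=∅  M[L3]=90
step 7: P3: load  L0  ⟶  SIIS  (L0)  txn=∅  M[L0]=0
step 8: P0: load  L3  ⟶  SISI  (L3)  txn=BusRd+Flush  M[L3]=64
step 9: P2: load  L2  ⟶  IISI  (L2)  txn=BusRd  M[L2]=30
step 10: P1: store L3 := 56  ⟶  IMII  (L3)  txn=BusRdX  M[L3]=64
step 11: P0: load  L0  ⟶  SIIS  (L0)  txn=∅  M[L0]=0
step 12: P1: load  L1  ⟶  ISII  (L1)  txn=∅  M[L1]=60
step 13: P0: store L2 := 83  ⟶  MIII  (L2)  txn=BusRdX  M[L2]=30
step 14: P2: load  L5  ⟶  IISI  (L5)  txn=BusRd  M[L5]=50
step 15: P0: store L2 := 17  ⟶  MIII  (L2)  txn=∅  M[L2]=30
step 16: P0: load  L0  ⟶  SIIS  (L0)  txn=∅  M[L0]=0
step 17: P3: store L4 := 41  ⟶  IIIM  (L4)  txn=BusRdX+Flush  M[L4]=34
step 18: P2: load  L1  ⟶  ISSI  (L1)  txn=BusRd  M[L1]=60
step 19: P2: store L5 := 56  ⟶  IIMI  (L5)  txn=BusRdX  M[L5]=50
step 20: P3: store L1 := 16  ⟶  IIIM  (L1)  txn=BusRdX  M[L1]=60
step 21: P0: store L5 := 46  ⟶  MIII  (L5)  txn=BusRdX+Flush  M[L5]=56
step 22: P2: store L5 := 50  ⟶  IIMI  (L5)  txn=BusRdX+Flush  M[L5]=46
step 23: P2: load  L4  ⟶  IISS  (L4)  txn=BusRd+Flush  M[L4]=41
step 24: P2: load  L1  ⟶  IISS  (L1)  txn=BusRd+Flush  M[L1]=16
step 25: P0: load  L1  ⟶  SISS  (L1)  txn=BusRd  M[L1]=16
step 26: P0: load  L1  ⟶  SISS  (L1)  txn=∅  M[L1]=16
step 27: P1: store L3 := 43  ⟶  IMII  (L3)  txn=∅  M[L3]=64
step 28: P3: store L1 := 75  ⟶  IIIM  (L1)  txn=BusRdX  M[L1]=16
step 29: P0: store L1 := 22  ⟶  MIII  (L1)  txn=BusRdX+Flush  M[L1]=75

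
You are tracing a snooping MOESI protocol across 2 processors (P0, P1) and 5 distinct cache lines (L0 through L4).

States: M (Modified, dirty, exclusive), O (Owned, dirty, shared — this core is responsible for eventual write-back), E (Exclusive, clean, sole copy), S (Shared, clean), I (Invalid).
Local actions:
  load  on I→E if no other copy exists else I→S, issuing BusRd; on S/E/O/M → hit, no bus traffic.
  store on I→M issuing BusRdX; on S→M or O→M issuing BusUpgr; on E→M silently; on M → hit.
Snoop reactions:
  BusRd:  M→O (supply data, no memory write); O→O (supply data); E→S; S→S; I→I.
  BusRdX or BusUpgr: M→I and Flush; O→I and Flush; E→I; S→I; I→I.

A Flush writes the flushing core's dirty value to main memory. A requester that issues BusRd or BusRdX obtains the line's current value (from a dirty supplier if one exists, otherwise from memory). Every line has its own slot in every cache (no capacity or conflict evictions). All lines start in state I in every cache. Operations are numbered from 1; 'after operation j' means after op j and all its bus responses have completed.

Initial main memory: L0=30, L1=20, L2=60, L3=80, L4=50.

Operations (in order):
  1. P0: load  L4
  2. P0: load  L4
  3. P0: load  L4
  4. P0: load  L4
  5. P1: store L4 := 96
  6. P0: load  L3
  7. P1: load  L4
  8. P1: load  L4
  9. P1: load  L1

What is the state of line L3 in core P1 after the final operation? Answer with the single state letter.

state = I

[1] P0: load  L4 | P0:E(50), P1:I | bus: BusRd
[2] P0: load  L4 | P0:E(50), P1:I | bus: none
[3] P0: load  L4 | P0:E(50), P1:I | bus: none
[4] P0: load  L4 | P0:E(50), P1:I | bus: none
[5] P1: store L4 := 96 | P0:I, P1:M(96) | bus: BusRdX
[6] P0: load  L3 | P0:E(80), P1:I | bus: BusRd
[7] P1: load  L4 | P0:I, P1:M(96) | bus: none
[8] P1: load  L4 | P0:I, P1:M(96) | bus: none
[9] P1: load  L1 | P0:I, P1:E(20) | bus: BusRd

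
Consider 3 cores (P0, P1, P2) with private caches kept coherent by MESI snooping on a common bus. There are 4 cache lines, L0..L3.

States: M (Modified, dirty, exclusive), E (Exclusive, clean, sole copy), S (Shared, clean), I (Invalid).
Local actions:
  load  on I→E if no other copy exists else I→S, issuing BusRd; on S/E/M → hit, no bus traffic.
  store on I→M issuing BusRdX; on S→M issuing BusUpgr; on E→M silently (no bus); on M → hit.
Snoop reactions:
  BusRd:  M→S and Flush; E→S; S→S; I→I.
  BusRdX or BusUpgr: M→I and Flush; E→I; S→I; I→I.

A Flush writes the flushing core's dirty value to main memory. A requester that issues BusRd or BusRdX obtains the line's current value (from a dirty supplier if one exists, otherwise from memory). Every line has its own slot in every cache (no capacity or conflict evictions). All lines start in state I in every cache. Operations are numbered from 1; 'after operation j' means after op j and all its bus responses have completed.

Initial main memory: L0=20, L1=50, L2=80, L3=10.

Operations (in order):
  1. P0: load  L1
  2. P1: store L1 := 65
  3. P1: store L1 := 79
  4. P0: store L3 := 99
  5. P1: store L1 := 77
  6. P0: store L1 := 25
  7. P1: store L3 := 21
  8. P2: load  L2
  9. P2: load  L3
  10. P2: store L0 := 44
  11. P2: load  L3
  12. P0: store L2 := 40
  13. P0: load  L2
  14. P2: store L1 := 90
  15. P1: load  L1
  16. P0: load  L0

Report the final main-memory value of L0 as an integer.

memory[L0] = 44

[1] P0: load  L1 | P0:E(50), P1:I, P2:I | bus: BusRd
[2] P1: store L1 := 65 | P0:I, P1:M(65), P2:I | bus: BusRdX
[3] P1: store L1 := 79 | P0:I, P1:M(79), P2:I | bus: none
[4] P0: store L3 := 99 | P0:M(99), P1:I, P2:I | bus: BusRdX
[5] P1: store L1 := 77 | P0:I, P1:M(77), P2:I | bus: none
[6] P0: store L1 := 25 | P0:M(25), P1:I, P2:I | bus: BusRdX,Flush
[7] P1: store L3 := 21 | P0:I, P1:M(21), P2:I | bus: BusRdX,Flush
[8] P2: load  L2 | P0:I, P1:I, P2:E(80) | bus: BusRd
[9] P2: load  L3 | P0:I, P1:S(21), P2:S(21) | bus: BusRd,Flush
[10] P2: store L0 := 44 | P0:I, P1:I, P2:M(44) | bus: BusRdX
[11] P2: load  L3 | P0:I, P1:S(21), P2:S(21) | bus: none
[12] P0: store L2 := 40 | P0:M(40), P1:I, P2:I | bus: BusRdX
[13] P0: load  L2 | P0:M(40), P1:I, P2:I | bus: none
[14] P2: store L1 := 90 | P0:I, P1:I, P2:M(90) | bus: BusRdX,Flush
[15] P1: load  L1 | P0:I, P1:S(90), P2:S(90) | bus: BusRd,Flush
[16] P0: load  L0 | P0:S(44), P1:I, P2:S(44) | bus: BusRd,Flush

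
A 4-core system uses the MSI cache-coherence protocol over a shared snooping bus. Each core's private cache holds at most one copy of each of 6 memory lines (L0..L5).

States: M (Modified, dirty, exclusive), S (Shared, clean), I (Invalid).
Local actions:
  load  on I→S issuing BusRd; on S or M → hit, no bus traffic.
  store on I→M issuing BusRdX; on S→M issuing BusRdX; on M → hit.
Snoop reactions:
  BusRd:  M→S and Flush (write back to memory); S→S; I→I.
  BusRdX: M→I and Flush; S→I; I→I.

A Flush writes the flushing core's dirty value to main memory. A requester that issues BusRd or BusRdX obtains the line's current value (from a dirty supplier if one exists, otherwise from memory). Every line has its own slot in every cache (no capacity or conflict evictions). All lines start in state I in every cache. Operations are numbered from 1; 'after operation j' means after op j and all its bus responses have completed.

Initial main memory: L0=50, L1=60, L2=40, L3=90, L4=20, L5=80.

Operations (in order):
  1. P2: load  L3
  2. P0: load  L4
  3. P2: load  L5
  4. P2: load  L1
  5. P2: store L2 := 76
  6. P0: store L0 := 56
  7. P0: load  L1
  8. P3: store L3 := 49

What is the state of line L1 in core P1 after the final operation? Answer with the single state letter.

1. P2: load  L3  bus=[BusRd]  L3: P0=I P1=I P2=S P3=I  mem[L3]=90
2. P0: load  L4  bus=[BusRd]  L4: P0=S P1=I P2=I P3=I  mem[L4]=20
3. P2: load  L5  bus=[BusRd]  L5: P0=I P1=I P2=S P3=I  mem[L5]=80
4. P2: load  L1  bus=[BusRd]  L1: P0=I P1=I P2=S P3=I  mem[L1]=60
5. P2: store L2 := 76  bus=[BusRdX]  L2: P0=I P1=I P2=M P3=I  mem[L2]=40
6. P0: store L0 := 56  bus=[BusRdX]  L0: P0=M P1=I P2=I P3=I  mem[L0]=50
7. P0: load  L1  bus=[BusRd]  L1: P0=S P1=I P2=S P3=I  mem[L1]=60
8. P3: store L3 := 49  bus=[BusRdX]  L3: P0=I P1=I P2=I P3=M  mem[L3]=90

state = I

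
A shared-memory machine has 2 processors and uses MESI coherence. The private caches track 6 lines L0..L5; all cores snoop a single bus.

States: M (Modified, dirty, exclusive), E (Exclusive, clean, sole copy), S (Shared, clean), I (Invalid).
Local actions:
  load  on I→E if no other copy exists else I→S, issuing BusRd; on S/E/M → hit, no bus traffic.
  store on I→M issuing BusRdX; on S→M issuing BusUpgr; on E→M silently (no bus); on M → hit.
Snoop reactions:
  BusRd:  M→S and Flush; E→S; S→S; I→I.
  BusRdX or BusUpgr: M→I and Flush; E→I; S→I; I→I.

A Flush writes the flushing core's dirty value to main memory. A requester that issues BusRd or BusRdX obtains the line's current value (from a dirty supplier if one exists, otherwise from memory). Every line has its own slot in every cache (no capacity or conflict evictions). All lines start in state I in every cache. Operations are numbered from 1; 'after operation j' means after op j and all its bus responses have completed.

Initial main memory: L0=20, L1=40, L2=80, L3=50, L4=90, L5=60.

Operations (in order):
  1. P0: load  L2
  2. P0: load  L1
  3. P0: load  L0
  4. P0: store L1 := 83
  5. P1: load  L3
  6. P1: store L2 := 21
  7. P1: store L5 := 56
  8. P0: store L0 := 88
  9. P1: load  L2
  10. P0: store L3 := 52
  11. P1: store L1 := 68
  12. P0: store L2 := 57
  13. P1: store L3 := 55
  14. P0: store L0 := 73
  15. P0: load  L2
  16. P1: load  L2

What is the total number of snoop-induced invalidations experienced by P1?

invalidations = 2

[1] P0: load  L2 | P0:E(80), P1:I | bus: BusRd
[2] P0: load  L1 | P0:E(40), P1:I | bus: BusRd
[3] P0: load  L0 | P0:E(20), P1:I | bus: BusRd
[4] P0: store L1 := 83 | P0:M(83), P1:I | bus: none
[5] P1: load  L3 | P0:I, P1:E(50) | bus: BusRd
[6] P1: store L2 := 21 | P0:I, P1:M(21) | bus: BusRdX
[7] P1: store L5 := 56 | P0:I, P1:M(56) | bus: BusRdX
[8] P0: store L0 := 88 | P0:M(88), P1:I | bus: none
[9] P1: load  L2 | P0:I, P1:M(21) | bus: none
[10] P0: store L3 := 52 | P0:M(52), P1:I | bus: BusRdX
[11] P1: store L1 := 68 | P0:I, P1:M(68) | bus: BusRdX,Flush
[12] P0: store L2 := 57 | P0:M(57), P1:I | bus: BusRdX,Flush
[13] P1: store L3 := 55 | P0:I, P1:M(55) | bus: BusRdX,Flush
[14] P0: store L0 := 73 | P0:M(73), P1:I | bus: none
[15] P0: load  L2 | P0:M(57), P1:I | bus: none
[16] P1: load  L2 | P0:S(57), P1:S(57) | bus: BusRd,Flush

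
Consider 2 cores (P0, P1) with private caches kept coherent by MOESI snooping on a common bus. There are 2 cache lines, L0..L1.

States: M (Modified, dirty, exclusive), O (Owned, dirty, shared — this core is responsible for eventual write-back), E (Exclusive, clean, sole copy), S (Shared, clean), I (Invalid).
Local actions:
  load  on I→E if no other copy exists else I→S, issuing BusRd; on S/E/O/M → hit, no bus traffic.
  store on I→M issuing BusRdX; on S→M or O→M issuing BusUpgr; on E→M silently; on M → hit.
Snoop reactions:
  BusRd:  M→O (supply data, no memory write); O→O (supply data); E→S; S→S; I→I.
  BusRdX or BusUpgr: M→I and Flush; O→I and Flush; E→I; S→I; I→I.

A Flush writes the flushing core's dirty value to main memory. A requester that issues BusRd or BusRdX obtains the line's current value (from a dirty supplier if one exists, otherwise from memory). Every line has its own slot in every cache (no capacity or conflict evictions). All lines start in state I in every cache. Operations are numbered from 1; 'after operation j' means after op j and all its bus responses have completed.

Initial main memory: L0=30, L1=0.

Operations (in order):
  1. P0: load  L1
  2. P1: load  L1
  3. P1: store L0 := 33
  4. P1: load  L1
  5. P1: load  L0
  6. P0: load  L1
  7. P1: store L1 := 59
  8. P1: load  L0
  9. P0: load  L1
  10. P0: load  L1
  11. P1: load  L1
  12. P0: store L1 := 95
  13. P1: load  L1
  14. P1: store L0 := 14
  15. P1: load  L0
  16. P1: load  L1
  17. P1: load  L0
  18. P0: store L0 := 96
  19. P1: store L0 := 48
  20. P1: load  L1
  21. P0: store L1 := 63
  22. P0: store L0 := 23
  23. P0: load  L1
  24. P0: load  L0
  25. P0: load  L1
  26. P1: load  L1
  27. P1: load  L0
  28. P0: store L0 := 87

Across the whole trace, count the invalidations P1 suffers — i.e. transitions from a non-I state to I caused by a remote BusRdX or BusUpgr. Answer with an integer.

  op1 P0: load  L1 → E/I on L1; bus BusRd; mem=0
  op2 P1: load  L1 → S/S on L1; bus BusRd; mem=0
  op3 P1: store L0 := 33 → I/M on L0; bus BusRdX; mem=30
  op4 P1: load  L1 → S/S on L1; bus (none); mem=0
  op5 P1: load  L0 → I/M on L0; bus (none); mem=30
  op6 P0: load  L1 → S/S on L1; bus (none); mem=0
  op7 P1: store L1 := 59 → I/M on L1; bus BusUpgr; mem=0
  op8 P1: load  L0 → I/M on L0; bus (none); mem=30
  op9 P0: load  L1 → S/O on L1; bus BusRd; mem=0
  op10 P0: load  L1 → S/O on L1; bus (none); mem=0
  op11 P1: load  L1 → S/O on L1; bus (none); mem=0
  op12 P0: store L1 := 95 → M/I on L1; bus BusUpgr Flush; mem=59
  op13 P1: load  L1 → O/S on L1; bus BusRd; mem=59
  op14 P1: store L0 := 14 → I/M on L0; bus (none); mem=30
  op15 P1: load  L0 → I/M on L0; bus (none); mem=30
  op16 P1: load  L1 → O/S on L1; bus (none); mem=59
  op17 P1: load  L0 → I/M on L0; bus (none); mem=30
  op18 P0: store L0 := 96 → M/I on L0; bus BusRdX Flush; mem=14
  op19 P1: store L0 := 48 → I/M on L0; bus BusRdX Flush; mem=96
  op20 P1: load  L1 → O/S on L1; bus (none); mem=59
  op21 P0: store L1 := 63 → M/I on L1; bus BusUpgr; mem=59
  op22 P0: store L0 := 23 → M/I on L0; bus BusRdX Flush; mem=48
  op23 P0: load  L1 → M/I on L1; bus (none); mem=59
  op24 P0: load  L0 → M/I on L0; bus (none); mem=48
  op25 P0: load  L1 → M/I on L1; bus (none); mem=59
  op26 P1: load  L1 → O/S on L1; bus BusRd; mem=59
  op27 P1: load  L0 → O/S on L0; bus BusRd; mem=48
  op28 P0: store L0 := 87 → M/I on L0; bus BusUpgr; mem=48

invalidations = 5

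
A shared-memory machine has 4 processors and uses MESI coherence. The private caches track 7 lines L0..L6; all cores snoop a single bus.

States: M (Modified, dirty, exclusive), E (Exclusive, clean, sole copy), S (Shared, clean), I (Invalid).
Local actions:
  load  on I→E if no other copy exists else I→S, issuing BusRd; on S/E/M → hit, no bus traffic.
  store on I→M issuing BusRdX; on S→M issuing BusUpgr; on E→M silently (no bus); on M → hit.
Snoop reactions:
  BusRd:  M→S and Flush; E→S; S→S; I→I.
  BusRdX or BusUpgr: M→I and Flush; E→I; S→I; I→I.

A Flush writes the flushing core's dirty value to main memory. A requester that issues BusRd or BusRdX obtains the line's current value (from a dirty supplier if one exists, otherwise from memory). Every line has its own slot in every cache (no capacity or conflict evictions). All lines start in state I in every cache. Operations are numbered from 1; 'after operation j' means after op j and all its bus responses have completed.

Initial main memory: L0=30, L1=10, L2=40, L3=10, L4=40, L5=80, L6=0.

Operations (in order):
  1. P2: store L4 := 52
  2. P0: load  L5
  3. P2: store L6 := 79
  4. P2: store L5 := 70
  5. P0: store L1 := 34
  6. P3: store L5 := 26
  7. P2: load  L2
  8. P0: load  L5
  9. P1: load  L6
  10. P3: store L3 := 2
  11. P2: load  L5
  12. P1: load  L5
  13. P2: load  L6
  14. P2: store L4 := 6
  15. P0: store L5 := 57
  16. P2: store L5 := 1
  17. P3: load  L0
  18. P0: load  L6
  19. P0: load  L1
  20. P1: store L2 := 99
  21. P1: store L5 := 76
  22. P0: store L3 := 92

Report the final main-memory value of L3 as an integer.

memory[L3] = 2

[1] P2: store L4 := 52 | P0:I, P1:I, P2:M(52), P3:I | bus: BusRdX
[2] P0: load  L5 | P0:E(80), P1:I, P2:I, P3:I | bus: BusRd
[3] P2: store L6 := 79 | P0:I, P1:I, P2:M(79), P3:I | bus: BusRdX
[4] P2: store L5 := 70 | P0:I, P1:I, P2:M(70), P3:I | bus: BusRdX
[5] P0: store L1 := 34 | P0:M(34), P1:I, P2:I, P3:I | bus: BusRdX
[6] P3: store L5 := 26 | P0:I, P1:I, P2:I, P3:M(26) | bus: BusRdX,Flush
[7] P2: load  L2 | P0:I, P1:I, P2:E(40), P3:I | bus: BusRd
[8] P0: load  L5 | P0:S(26), P1:I, P2:I, P3:S(26) | bus: BusRd,Flush
[9] P1: load  L6 | P0:I, P1:S(79), P2:S(79), P3:I | bus: BusRd,Flush
[10] P3: store L3 := 2 | P0:I, P1:I, P2:I, P3:M(2) | bus: BusRdX
[11] P2: load  L5 | P0:S(26), P1:I, P2:S(26), P3:S(26) | bus: BusRd
[12] P1: load  L5 | P0:S(26), P1:S(26), P2:S(26), P3:S(26) | bus: BusRd
[13] P2: load  L6 | P0:I, P1:S(79), P2:S(79), P3:I | bus: none
[14] P2: store L4 := 6 | P0:I, P1:I, P2:M(6), P3:I | bus: none
[15] P0: store L5 := 57 | P0:M(57), P1:I, P2:I, P3:I | bus: BusUpgr
[16] P2: store L5 := 1 | P0:I, P1:I, P2:M(1), P3:I | bus: BusRdX,Flush
[17] P3: load  L0 | P0:I, P1:I, P2:I, P3:E(30) | bus: BusRd
[18] P0: load  L6 | P0:S(79), P1:S(79), P2:S(79), P3:I | bus: BusRd
[19] P0: load  L1 | P0:M(34), P1:I, P2:I, P3:I | bus: none
[20] P1: store L2 := 99 | P0:I, P1:M(99), P2:I, P3:I | bus: BusRdX
[21] P1: store L5 := 76 | P0:I, P1:M(76), P2:I, P3:I | bus: BusRdX,Flush
[22] P0: store L3 := 92 | P0:M(92), P1:I, P2:I, P3:I | bus: BusRdX,Flush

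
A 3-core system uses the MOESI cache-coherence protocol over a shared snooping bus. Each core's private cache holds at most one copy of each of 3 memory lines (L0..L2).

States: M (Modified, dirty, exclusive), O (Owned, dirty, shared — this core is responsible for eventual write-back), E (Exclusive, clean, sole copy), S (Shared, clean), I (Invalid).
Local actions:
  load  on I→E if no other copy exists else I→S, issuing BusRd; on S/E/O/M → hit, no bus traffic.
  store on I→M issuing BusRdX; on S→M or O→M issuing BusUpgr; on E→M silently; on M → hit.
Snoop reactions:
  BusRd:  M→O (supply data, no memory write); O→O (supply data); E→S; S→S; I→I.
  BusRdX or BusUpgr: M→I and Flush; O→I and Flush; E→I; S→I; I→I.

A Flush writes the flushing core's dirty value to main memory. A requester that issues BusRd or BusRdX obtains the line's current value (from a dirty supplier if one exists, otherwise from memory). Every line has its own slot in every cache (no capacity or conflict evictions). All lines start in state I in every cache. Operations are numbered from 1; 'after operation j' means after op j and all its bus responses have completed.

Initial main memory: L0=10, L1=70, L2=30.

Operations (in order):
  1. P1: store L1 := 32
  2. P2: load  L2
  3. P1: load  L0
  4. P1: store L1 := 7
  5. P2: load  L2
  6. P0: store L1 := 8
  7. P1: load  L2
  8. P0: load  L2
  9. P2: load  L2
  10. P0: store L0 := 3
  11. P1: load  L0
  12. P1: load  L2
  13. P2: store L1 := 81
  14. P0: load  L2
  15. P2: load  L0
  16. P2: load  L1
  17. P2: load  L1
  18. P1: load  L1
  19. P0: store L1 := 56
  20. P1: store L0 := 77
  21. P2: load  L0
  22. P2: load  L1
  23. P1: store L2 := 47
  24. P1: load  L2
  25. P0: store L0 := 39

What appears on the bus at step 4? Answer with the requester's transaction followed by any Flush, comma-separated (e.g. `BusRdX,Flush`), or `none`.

bus = none

  op1 P1: store L1 := 32 → I/M/I on L1; bus BusRdX; mem=70
  op2 P2: load  L2 → I/I/E on L2; bus BusRd; mem=30
  op3 P1: load  L0 → I/E/I on L0; bus BusRd; mem=10
  op4 P1: store L1 := 7 → I/M/I on L1; bus (none); mem=70
  op5 P2: load  L2 → I/I/E on L2; bus (none); mem=30
  op6 P0: store L1 := 8 → M/I/I on L1; bus BusRdX Flush; mem=7
  op7 P1: load  L2 → I/S/S on L2; bus BusRd; mem=30
  op8 P0: load  L2 → S/S/S on L2; bus BusRd; mem=30
  op9 P2: load  L2 → S/S/S on L2; bus (none); mem=30
  op10 P0: store L0 := 3 → M/I/I on L0; bus BusRdX; mem=10
  op11 P1: load  L0 → O/S/I on L0; bus BusRd; mem=10
  op12 P1: load  L2 → S/S/S on L2; bus (none); mem=30
  op13 P2: store L1 := 81 → I/I/M on L1; bus BusRdX Flush; mem=8
  op14 P0: load  L2 → S/S/S on L2; bus (none); mem=30
  op15 P2: load  L0 → O/S/S on L0; bus BusRd; mem=10
  op16 P2: load  L1 → I/I/M on L1; bus (none); mem=8
  op17 P2: load  L1 → I/I/M on L1; bus (none); mem=8
  op18 P1: load  L1 → I/S/O on L1; bus BusRd; mem=8
  op19 P0: store L1 := 56 → M/I/I on L1; bus BusRdX Flush; mem=81
  op20 P1: store L0 := 77 → I/M/I on L0; bus BusUpgr Flush; mem=3
  op21 P2: load  L0 → I/O/S on L0; bus BusRd; mem=3
  op22 P2: load  L1 → O/I/S on L1; bus BusRd; mem=81
  op23 P1: store L2 := 47 → I/M/I on L2; bus BusUpgr; mem=30
  op24 P1: load  L2 → I/M/I on L2; bus (none); mem=30
  op25 P0: store L0 := 39 → M/I/I on L0; bus BusRdX Flush; mem=77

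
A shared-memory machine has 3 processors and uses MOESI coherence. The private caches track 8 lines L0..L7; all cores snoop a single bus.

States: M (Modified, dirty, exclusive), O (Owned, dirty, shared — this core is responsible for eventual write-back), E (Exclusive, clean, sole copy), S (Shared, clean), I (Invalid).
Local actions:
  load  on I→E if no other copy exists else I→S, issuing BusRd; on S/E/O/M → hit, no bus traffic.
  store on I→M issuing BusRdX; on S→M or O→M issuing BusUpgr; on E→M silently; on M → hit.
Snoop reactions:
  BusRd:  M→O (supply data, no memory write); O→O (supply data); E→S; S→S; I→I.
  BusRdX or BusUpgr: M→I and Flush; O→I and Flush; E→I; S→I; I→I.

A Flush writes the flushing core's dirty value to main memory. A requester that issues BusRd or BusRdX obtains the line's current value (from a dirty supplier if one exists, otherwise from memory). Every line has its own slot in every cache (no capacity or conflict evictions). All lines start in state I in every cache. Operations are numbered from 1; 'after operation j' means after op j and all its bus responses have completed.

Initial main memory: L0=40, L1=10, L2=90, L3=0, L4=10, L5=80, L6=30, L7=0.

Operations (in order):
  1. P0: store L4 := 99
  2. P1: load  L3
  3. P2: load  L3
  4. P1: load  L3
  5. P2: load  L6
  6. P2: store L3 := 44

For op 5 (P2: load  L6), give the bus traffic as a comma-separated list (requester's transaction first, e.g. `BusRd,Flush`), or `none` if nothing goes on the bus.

  op1 P0: store L4 := 99 → M/I/I on L4; bus BusRdX; mem=10
  op2 P1: load  L3 → I/E/I on L3; bus BusRd; mem=0
  op3 P2: load  L3 → I/S/S on L3; bus BusRd; mem=0
  op4 P1: load  L3 → I/S/S on L3; bus (none); mem=0
  op5 P2: load  L6 → I/I/E on L6; bus BusRd; mem=30
  op6 P2: store L3 := 44 → I/I/M on L3; bus BusUpgr; mem=0

bus = BusRd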